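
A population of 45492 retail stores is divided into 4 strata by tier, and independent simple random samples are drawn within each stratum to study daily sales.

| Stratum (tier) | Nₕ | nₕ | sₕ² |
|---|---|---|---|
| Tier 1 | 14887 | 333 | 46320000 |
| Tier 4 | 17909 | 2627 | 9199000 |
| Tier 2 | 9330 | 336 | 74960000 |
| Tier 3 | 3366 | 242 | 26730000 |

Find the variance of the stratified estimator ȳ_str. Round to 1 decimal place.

24633.0

Var(ȳ_str) = Σₕ Wₕ²(1 − fₕ)sₕ²/nₕ with Wₕ = Nₕ/N, N = 45492.
Tier 1: Wₕ = 0.32724435; term = 0.32724435²·(1 − 0.02236851)·46320000/333 = 14562.764.
Tier 4: Wₕ = 0.39367361; term = 0.39367361²·(1 − 0.14668602)·9199000/2627 = 463.08639.
Tier 2: Wₕ = 0.20509101; term = 0.20509101²·(1 − 0.03601286)·74960000/336 = 9045.9622.
Tier 3: Wₕ = 0.07399103; term = 0.07399103²·(1 − 0.07189542)·26730000/242 = 561.22715.
Sum = 24633.04.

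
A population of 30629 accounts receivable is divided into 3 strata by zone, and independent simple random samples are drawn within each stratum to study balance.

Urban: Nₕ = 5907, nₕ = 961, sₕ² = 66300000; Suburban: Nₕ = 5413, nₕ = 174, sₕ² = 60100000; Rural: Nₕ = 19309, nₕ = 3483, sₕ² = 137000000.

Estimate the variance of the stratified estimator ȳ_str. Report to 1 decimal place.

25402.1

Var(ȳ_str) = Σₕ Wₕ²(1 − fₕ)sₕ²/nₕ with Wₕ = Nₕ/N, N = 30629.
Urban: Wₕ = 0.19285644; term = 0.19285644²·(1 − 0.16268834)·66300000/961 = 2148.5506.
Suburban: Wₕ = 0.17672794; term = 0.17672794²·(1 − 0.03214484)·60100000/174 = 10441.094.
Rural: Wₕ = 0.63041562; term = 0.63041562²·(1 − 0.18038221)·137000000/3483 = 12812.456.
Sum = 25402.101.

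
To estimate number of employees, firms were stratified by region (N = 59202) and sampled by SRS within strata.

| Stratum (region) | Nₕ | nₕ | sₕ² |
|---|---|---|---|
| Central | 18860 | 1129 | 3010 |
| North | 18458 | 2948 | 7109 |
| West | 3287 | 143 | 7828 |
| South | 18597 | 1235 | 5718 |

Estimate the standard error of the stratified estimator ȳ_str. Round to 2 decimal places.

Var(ȳ_str) = Σₕ Wₕ²(1 − fₕ)sₕ²/nₕ with Wₕ = Nₕ/N, N = 59202.
Central: Wₕ = 0.31857032; term = 0.31857032²·(1 − 0.05986214)·3010/1129 = 0.25437517.
North: Wₕ = 0.31178001; term = 0.31178001²·(1 − 0.15971395)·7109/2948 = 0.1969721.
West: Wₕ = 0.05552177; term = 0.05552177²·(1 − 0.04350472)·7828/143 = 0.16140771.
South: Wₕ = 0.31412790; term = 0.31412790²·(1 − 0.06640856)·5718/1235 = 0.42652754.
Sum = 1.0392825.
SE = √(1.0392825) = 1.02.

1.02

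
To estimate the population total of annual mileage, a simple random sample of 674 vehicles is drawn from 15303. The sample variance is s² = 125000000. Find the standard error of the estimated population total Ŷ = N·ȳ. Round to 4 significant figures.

Var(Ŷ) = N²·Var(ȳ) = N²·(1 − n/N)·s²/n.
f = 674/15303 = 0.04404365; Var(ȳ) = 0.95595635·125000000/674 = 177291.61.
Var(Ŷ) = 15303² · 177291.61 = 4.151847 × 10^13.
SE(Ŷ) = √(4.151847 × 10^13) = 6.443 × 10^6.

6.443 × 10^6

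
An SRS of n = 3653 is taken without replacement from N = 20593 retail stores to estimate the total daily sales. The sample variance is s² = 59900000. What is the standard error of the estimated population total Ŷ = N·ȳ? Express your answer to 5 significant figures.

Var(Ŷ) = N²·Var(ȳ) = N²·(1 − n/N)·s²/n.
f = 3653/20593 = 0.17739038; Var(ȳ) = 0.82260962·59900000/3653 = 13488.726.
Var(Ŷ) = 20593² · 13488.726 = 5.7201863 × 10^12.
SE(Ŷ) = √(5.7201863 × 10^12) = 2.3917 × 10^6.

2.3917 × 10^6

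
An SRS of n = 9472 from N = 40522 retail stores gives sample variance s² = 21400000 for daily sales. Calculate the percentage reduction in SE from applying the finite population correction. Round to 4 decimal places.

12.4643

f = n/N = 9472/40522 = 0.23374957.
SE_no-fpc = √(s²/n) = 47.531995; SE_fpc = √((1−f)s²/n) = 41.60748.
Ratio = √(1−f) = 0.87535732. Reduction = 100·(1 − 0.87535732) = 12.4643%.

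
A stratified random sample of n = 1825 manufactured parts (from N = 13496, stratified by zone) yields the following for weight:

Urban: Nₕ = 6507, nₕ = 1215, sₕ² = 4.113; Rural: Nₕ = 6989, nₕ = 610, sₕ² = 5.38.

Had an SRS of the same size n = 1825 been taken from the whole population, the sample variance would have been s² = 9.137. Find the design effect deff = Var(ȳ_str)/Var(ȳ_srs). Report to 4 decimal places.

0.6464

Var(ȳ_str) = Σ Wₕ²(1−fₕ)sₕ²/nₕ with Wₕ = Nₕ/13496:
  Urban: (6507/13496)²·(1−1215/6507)·4.113/1215 = 6.3998963 × 10^-4
  Rural: (6989/13496)²·(1−610/6989)·5.38/610 = 0.0021587877
  → Var(ȳ_str) = 0.0027987773.
Var(ȳ_srs) = (1 − 1825/13496)·9.137/1825 = 0.0043295599.
deff = 0.0027987773 / 0.0043295599 = 0.6464.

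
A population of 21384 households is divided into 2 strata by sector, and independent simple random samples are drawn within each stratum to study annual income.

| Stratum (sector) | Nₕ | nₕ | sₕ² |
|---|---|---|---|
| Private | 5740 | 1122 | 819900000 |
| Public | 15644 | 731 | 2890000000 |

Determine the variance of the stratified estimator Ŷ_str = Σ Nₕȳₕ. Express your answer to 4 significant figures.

Var(Ŷ_str) = Σₕ Nₕ²(1 − fₕ)sₕ²/nₕ.
Private: 5740²·(1 − 1122/5740)·819900000/1122 = 1.9370189 × 10^13.
Public: 15644²·(1 − 731/15644)·2890000000/731 = 9.2234477 × 10^14.
Sum = 9.4171496 × 10^14.

9.417 × 10^14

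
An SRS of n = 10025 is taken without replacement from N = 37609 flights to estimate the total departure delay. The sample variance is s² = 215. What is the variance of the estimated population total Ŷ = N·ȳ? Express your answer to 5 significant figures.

Var(Ŷ) = N²·Var(ȳ) = N²·(1 − n/N)·s²/n.
f = 10025/37609 = 0.26655854; Var(ȳ) = 0.73344146·215/10025 = 0.015729667.
Var(Ŷ) = 37609² · 0.015729667 = 2.2248621 × 10^7.

2.2249 × 10^7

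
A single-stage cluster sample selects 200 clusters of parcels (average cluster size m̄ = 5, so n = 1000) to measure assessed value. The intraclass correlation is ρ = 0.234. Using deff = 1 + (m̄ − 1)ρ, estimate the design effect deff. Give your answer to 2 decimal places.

1.94

deff = 1 + (5 − 1)·0.234 = 1 + 0.936 = 1.936.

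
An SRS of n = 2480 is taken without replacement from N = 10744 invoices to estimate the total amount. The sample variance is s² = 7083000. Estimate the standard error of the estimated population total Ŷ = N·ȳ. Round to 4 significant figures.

503600

Var(Ŷ) = N²·Var(ȳ) = N²·(1 − n/N)·s²/n.
f = 2480/10744 = 0.23082651; Var(ȳ) = 0.76917349·7083000/2480 = 2196.7967.
Var(Ŷ) = 10744² · 2196.7967 = 2.5358401 × 10^11.
SE(Ŷ) = √(2.5358401 × 10^11) = 503600.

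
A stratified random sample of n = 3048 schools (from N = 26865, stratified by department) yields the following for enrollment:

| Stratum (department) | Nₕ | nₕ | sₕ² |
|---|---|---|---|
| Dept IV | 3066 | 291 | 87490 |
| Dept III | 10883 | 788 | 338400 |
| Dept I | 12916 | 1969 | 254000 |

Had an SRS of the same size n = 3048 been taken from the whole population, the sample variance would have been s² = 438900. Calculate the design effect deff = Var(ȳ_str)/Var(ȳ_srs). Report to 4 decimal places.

Var(ȳ_str) = Σ Wₕ²(1−fₕ)sₕ²/nₕ with Wₕ = Nₕ/26865:
  Dept IV: (3066/26865)²·(1−291/3066)·87490/291 = 3.5442706
  Dept III: (10883/26865)²·(1−788/10883)·338400/788 = 65.371041
  Dept I: (12916/26865)²·(1−1969/12916)·254000/1969 = 25.271875
  → Var(ȳ_str) = 94.187187.
Var(ȳ_srs) = (1 − 3048/26865)·438900/3048 = 127.65882.
deff = 94.187187 / 127.65882 = 0.7378.

0.7378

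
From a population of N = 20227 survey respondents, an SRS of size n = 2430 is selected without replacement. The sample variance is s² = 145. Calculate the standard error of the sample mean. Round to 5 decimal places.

0.22913

Under SRS without replacement, Var(ȳ) = (1 − f)·s²/n with f = n/N = 2430/20227 = 0.12013645.
Var(ȳ) = (1 − 0.12013645)·145/2430 = 0.87986355·0.059670782 = 0.052502146.
SE(ȳ) = √(0.052502146) = 0.22913.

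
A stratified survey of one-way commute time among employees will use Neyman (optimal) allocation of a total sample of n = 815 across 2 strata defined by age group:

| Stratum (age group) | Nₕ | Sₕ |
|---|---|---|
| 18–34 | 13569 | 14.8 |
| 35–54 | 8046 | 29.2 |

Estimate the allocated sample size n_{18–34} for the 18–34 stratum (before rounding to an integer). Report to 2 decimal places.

Neyman allocation: nₕ = n·NₕSₕ / Σⱼ NⱼSⱼ.
Σ NⱼSⱼ = 13569·14.8 + 8046·29.2 = 435764.4.
n_{18–34} = 815·13569·14.8 / 435764.4 = 375.59.

375.59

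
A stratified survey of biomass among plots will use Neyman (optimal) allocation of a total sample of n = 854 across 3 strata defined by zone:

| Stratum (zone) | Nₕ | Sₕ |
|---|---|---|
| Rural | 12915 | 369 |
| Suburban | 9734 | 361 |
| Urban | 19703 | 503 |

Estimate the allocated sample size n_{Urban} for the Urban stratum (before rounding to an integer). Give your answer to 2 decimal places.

465.29

Neyman allocation: nₕ = n·NₕSₕ / Σⱼ NⱼSⱼ.
Σ NⱼSⱼ = 12915·369 + 9734·361 + 19703·503 = 1.8190218 × 10^7.
n_{Urban} = 854·19703·503 / (1.8190218 × 10^7) = 465.29.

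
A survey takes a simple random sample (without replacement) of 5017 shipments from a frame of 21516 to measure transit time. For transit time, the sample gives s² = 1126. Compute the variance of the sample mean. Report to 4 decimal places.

Under SRS without replacement, Var(ȳ) = (1 − f)·s²/n with f = n/N = 5017/21516 = 0.23317531.
Var(ȳ) = (1 − 0.23317531)·1126/5017 = 0.76682469·0.22443691 = 0.17210377.

0.1721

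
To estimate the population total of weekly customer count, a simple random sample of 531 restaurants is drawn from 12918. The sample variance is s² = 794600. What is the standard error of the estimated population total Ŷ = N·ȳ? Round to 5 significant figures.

Var(Ŷ) = N²·Var(ȳ) = N²·(1 − n/N)·s²/n.
f = 531/12918 = 0.04110543; Var(ȳ) = 0.95889457·794600/531 = 1434.9108.
Var(Ŷ) = 12918² · 1434.9108 = 2.3945034 × 10^11.
SE(Ŷ) = √(2.3945034 × 10^11) = 489340.

489340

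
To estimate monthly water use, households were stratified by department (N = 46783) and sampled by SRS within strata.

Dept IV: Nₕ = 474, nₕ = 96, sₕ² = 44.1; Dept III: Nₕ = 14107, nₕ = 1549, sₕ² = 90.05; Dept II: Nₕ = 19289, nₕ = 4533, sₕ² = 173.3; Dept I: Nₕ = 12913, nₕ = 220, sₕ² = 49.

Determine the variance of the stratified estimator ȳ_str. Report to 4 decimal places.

0.0264

Var(ȳ_str) = Σₕ Wₕ²(1 − fₕ)sₕ²/nₕ with Wₕ = Nₕ/N, N = 46783.
Dept IV: Wₕ = 0.01013189; term = 0.01013189²·(1 − 0.20253165)·44.1/96 = 3.7606365 × 10^-5.
Dept III: Wₕ = 0.30154116; term = 0.30154116²·(1 − 0.10980364)·90.05/1549 = 0.0047055599.
Dept II: Wₕ = 0.41230789; term = 0.41230789²·(1 − 0.23500441)·173.3/4533 = 0.0049718162.
Dept I: Wₕ = 0.27601907; term = 0.27601907²·(1 − 0.01703709)·49/220 = 0.016679718.
Sum = 0.0263947.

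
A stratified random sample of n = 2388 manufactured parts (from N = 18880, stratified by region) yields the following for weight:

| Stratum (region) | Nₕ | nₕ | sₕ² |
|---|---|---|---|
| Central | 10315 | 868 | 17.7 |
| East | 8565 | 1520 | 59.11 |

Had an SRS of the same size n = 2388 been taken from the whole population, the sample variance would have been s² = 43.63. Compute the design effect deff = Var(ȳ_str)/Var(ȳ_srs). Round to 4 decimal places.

Var(ȳ_str) = Σ Wₕ²(1−fₕ)sₕ²/nₕ with Wₕ = Nₕ/18880:
  Central: (10315/18880)²·(1−868/10315)·17.7/868 = 0.0055745871
  East: (8565/18880)²·(1−1520/8565)·59.11/1520 = 0.0065829682
  → Var(ȳ_str) = 0.012157555.
Var(ȳ_srs) = (1 − 2388/18880)·43.63/2388 = 0.015959608.
deff = 0.012157555 / 0.015959608 = 0.7618.

0.7618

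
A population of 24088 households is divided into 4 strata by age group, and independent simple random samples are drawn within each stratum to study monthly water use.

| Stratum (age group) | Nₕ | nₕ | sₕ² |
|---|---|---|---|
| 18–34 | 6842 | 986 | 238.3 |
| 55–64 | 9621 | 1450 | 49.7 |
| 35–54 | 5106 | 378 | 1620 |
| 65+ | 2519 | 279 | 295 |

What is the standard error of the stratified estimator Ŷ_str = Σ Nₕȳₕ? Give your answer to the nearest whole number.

Var(Ŷ_str) = Σₕ Nₕ²(1 − fₕ)sₕ²/nₕ.
18–34: 6842²·(1 − 986/6842)·238.3/986 = 9.6834757 × 10^6.
55–64: 9621²·(1 − 1450/9621)·49.7/1450 = 2.6945349 × 10^6.
35–54: 5106²·(1 − 378/5106)·1620/378 = 1.0346215 × 10^8.
65+: 2519²·(1 − 279/2519)·295/279 = 5.9661477 × 10^6.
Sum = 1.2180631 × 10^8.
SE = √(1.2180631 × 10^8) = 11037.

11037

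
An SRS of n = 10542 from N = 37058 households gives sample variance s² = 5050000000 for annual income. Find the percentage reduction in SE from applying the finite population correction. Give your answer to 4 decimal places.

15.4112

f = n/N = 10542/37058 = 0.28447299.
SE_no-fpc = √(s²/n) = 692.12444; SE_fpc = √((1−f)s²/n) = 585.45996.
Ratio = √(1−f) = 0.84588830. Reduction = 100·(1 − 0.84588830) = 15.4112%.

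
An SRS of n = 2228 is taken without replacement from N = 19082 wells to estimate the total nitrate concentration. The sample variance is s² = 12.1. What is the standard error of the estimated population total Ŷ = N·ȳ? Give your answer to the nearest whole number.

1322

Var(Ŷ) = N²·Var(ȳ) = N²·(1 − n/N)·s²/n.
f = 2228/19082 = 0.11675925; Var(ȳ) = 0.88324075·12.1/2228 = 0.0047967743.
Var(Ŷ) = 19082² · 0.0047967743 = 1.7466145 × 10^6.
SE(Ŷ) = √(1.7466145 × 10^6) = 1322.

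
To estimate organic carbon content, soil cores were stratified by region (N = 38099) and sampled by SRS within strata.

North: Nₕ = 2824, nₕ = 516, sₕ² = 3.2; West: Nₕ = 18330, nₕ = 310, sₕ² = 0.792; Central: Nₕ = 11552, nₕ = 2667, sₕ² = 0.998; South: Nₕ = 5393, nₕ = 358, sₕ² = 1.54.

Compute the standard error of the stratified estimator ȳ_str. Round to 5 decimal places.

Var(ȳ_str) = Σₕ Wₕ²(1 − fₕ)sₕ²/nₕ with Wₕ = Nₕ/N, N = 38099.
North: Wₕ = 0.07412268; term = 0.07412268²·(1 − 0.18271955)·3.2/516 = 2.7846693 × 10^-5.
West: Wₕ = 0.48111499; term = 0.48111499²·(1 − 0.01691217)·0.792/310 = 5.813713 × 10^-4.
Central: Wₕ = 0.30321006; term = 0.30321006²·(1 − 0.23086911)·0.998/2667 = 2.6460313 × 10^-5.
South: Wₕ = 0.14155227; term = 0.14155227²·(1 − 0.06638235)·1.54/358 = 8.0471192 × 10^-5.
Sum = 7.161495 × 10^-4.
SE = √(7.161495 × 10^-4) = 0.02676.

0.02676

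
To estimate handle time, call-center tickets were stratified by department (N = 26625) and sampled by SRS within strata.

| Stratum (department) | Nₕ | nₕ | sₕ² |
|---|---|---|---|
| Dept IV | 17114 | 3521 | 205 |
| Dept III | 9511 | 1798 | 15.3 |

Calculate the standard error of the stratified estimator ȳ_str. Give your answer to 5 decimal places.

Var(ȳ_str) = Σₕ Wₕ²(1 − fₕ)sₕ²/nₕ with Wₕ = Nₕ/N, N = 26625.
Dept IV: Wₕ = 0.64277934; term = 0.64277934²·(1 − 0.20573799)·205/3521 = 0.01910625.
Dept III: Wₕ = 0.35722066; term = 0.35722066²·(1 − 0.18904426)·15.3/1798 = 8.805865 × 10^-4.
Sum = 0.019986837.
SE = √(0.019986837) = 0.14137.

0.14137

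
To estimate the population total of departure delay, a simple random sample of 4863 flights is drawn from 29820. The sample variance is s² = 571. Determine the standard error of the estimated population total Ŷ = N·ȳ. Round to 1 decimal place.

Var(Ŷ) = N²·Var(ȳ) = N²·(1 − n/N)·s²/n.
f = 4863/29820 = 0.16307847; Var(ȳ) = 0.83692153·571/4863 = 0.098269009.
Var(Ŷ) = 29820² · 0.098269009 = 8.7383987 × 10^7.
SE(Ŷ) = √(8.7383987 × 10^7) = 9347.9.

9347.9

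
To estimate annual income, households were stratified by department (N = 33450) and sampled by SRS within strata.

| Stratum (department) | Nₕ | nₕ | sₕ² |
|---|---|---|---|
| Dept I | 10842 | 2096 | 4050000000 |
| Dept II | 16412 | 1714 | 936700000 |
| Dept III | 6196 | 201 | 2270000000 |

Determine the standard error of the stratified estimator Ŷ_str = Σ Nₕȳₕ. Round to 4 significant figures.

2.710 × 10^7

Var(Ŷ_str) = Σₕ Nₕ²(1 − fₕ)sₕ²/nₕ.
Dept I: 10842²·(1 − 2096/10842)·4050000000/2096 = 1.8322411 × 10^14.
Dept II: 16412²·(1 − 1714/16412)·936700000/1714 = 1.3182854 × 10^14.
Dept III: 6196²·(1 − 201/6196)·2270000000/201 = 4.1949848 × 10^14.
Sum = 7.3455113 × 10^14.
SE = √(7.3455113 × 10^14) = 2.710 × 10^7.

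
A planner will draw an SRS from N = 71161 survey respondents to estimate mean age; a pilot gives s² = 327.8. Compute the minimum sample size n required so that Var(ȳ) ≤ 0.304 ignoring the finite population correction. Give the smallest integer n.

Without fpc, n₀ = s²/D = 327.8/0.304 = 1078.2895.
Rounding up, n = 1079.

1079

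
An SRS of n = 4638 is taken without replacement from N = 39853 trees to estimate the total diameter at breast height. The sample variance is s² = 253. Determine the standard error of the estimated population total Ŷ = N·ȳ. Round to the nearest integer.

8750

Var(Ŷ) = N²·Var(ȳ) = N²·(1 − n/N)·s²/n.
f = 4638/39853 = 0.11637769; Var(ȳ) = 0.88362231·253/4638 = 0.048201045.
Var(Ŷ) = 39853² · 0.048201045 = 7.6555869 × 10^7.
SE(Ŷ) = √(7.6555869 × 10^7) = 8750.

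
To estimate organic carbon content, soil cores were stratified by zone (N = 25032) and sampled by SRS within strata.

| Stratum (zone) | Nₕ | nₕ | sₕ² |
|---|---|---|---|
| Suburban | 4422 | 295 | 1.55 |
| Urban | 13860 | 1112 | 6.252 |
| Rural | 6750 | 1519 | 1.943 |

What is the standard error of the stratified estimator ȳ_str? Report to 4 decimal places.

0.0425

Var(ȳ_str) = Σₕ Wₕ²(1 − fₕ)sₕ²/nₕ with Wₕ = Nₕ/N, N = 25032.
Suburban: Wₕ = 0.17665388; term = 0.17665388²·(1 − 0.06671190)·1.55/295 = 1.5302831 × 10^-4.
Urban: Wₕ = 0.55369128; term = 0.55369128²·(1 − 0.08023088)·6.252/1112 = 0.0015853617.
Rural: Wₕ = 0.26965484; term = 0.26965484²·(1 − 0.22503704)·1.943/1519 = 7.2079609 × 10^-5.
Sum = 0.0018104696.
SE = √(0.0018104696) = 0.0425.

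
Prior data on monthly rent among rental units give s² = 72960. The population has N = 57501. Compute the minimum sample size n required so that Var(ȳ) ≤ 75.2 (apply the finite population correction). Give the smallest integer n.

955

Without fpc, n₀ = s²/D = 72960/75.2 = 970.2128.
With fpc, (1 − n/N)·s²/n ≤ D requires n ≥ n₀/(1 + n₀/N) = 970.2128/(1 + 970.2128/57501) = 954.1141.
Rounding up, n = 955.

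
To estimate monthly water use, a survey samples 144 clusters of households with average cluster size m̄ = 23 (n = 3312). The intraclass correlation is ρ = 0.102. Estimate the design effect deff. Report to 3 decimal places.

3.244

deff = 1 + (23 − 1)·0.102 = 1 + 2.244 = 3.244.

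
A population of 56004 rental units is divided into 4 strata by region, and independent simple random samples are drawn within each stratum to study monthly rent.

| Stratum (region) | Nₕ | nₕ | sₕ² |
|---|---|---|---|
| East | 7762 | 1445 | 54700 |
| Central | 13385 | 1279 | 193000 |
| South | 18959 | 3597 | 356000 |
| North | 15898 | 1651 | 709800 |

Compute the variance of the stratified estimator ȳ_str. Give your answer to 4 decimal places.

48.6249

Var(ȳ_str) = Σₕ Wₕ²(1 − fₕ)sₕ²/nₕ with Wₕ = Nₕ/N, N = 56004.
East: Wₕ = 0.13859724; term = 0.13859724²·(1 − 0.18616336)·54700/1445 = 0.59178765.
Central: Wₕ = 0.23900079; term = 0.23900079²·(1 − 0.09555473)·193000/1279 = 7.7959261.
South: Wₕ = 0.33852939; term = 0.33852939²·(1 − 0.18972520)·356000/3597 = 9.1904051.
North: Wₕ = 0.28387258; term = 0.28387258²·(1 − 0.10384954)·709800/1651 = 31.046793.
Sum = 48.624912.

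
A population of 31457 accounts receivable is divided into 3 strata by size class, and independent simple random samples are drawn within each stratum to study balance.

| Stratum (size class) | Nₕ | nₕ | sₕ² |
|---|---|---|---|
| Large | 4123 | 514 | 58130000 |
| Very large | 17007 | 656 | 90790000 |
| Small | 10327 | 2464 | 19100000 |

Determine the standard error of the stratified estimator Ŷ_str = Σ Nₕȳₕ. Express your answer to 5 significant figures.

6.3874 × 10^6

Var(Ŷ_str) = Σₕ Nₕ²(1 − fₕ)sₕ²/nₕ.
Large: 4123²·(1 − 514/4123)·58130000/514 = 1.6828191 × 10^12.
Very large: 17007²·(1 − 656/17007)·90790000/656 = 3.8486304 × 10^13.
Small: 10327²·(1 − 2464/10327)·19100000/2464 = 6.2944113 × 10^11.
Sum = 4.0798564 × 10^13.
SE = √(4.0798564 × 10^13) = 6.3874 × 10^6.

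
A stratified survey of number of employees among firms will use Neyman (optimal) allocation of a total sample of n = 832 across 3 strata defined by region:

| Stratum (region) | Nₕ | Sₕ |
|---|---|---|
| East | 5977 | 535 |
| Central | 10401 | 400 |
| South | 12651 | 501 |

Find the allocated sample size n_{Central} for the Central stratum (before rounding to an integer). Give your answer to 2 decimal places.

Neyman allocation: nₕ = n·NₕSₕ / Σⱼ NⱼSⱼ.
Σ NⱼSⱼ = 5977·535 + 10401·400 + 12651·501 = 1.3696246 × 10^7.
n_{Central} = 832·10401·400 / (1.3696246 × 10^7) = 252.73.

252.73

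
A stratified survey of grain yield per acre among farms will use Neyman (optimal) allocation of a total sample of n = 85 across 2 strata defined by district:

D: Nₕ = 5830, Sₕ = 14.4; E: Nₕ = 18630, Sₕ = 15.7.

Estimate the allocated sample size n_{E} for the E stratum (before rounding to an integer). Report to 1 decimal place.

Neyman allocation: nₕ = n·NₕSₕ / Σⱼ NⱼSⱼ.
Σ NⱼSⱼ = 5830·14.4 + 18630·15.7 = 376443.
n_{E} = 85·18630·15.7 / 376443 = 66.0.

66.0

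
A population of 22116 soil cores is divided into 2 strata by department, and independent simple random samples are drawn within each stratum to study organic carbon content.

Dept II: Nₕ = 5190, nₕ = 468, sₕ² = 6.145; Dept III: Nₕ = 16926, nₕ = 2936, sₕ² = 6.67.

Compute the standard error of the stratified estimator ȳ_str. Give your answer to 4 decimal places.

Var(ȳ_str) = Σₕ Wₕ²(1 − fₕ)sₕ²/nₕ with Wₕ = Nₕ/N, N = 22116.
Dept II: Wₕ = 0.23467173; term = 0.23467173²·(1 − 0.09017341)·6.145/468 = 6.5789443 × 10^-4.
Dept III: Wₕ = 0.76532827; term = 0.76532827²·(1 − 0.17346095)·6.67/2936 = 0.0010998379.
Sum = 0.0017577323.
SE = √(0.0017577323) = 0.0419.

0.0419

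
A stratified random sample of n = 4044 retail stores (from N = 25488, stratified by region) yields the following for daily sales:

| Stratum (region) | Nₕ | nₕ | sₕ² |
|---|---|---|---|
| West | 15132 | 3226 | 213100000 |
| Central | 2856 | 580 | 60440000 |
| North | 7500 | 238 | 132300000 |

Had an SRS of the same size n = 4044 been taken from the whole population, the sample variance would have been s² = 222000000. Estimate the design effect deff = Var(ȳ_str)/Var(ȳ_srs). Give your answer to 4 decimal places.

Var(ȳ_str) = Σ Wₕ²(1−fₕ)sₕ²/nₕ with Wₕ = Nₕ/25488:
  West: (15132/25488)²·(1−3226/15132)·213100000/3226 = 18319.338
  Central: (2856/25488)²·(1−580/2856)·60440000/580 = 1042.6905
  North: (7500/25488)²·(1−238/7500)·132300000/238 = 46604.61
  → Var(ȳ_str) = 65966.639.
Var(ȳ_srs) = (1 − 4044/25488)·222000000/4044 = 46186.161.
deff = 65966.639 / 46186.161 = 1.4283.

1.4283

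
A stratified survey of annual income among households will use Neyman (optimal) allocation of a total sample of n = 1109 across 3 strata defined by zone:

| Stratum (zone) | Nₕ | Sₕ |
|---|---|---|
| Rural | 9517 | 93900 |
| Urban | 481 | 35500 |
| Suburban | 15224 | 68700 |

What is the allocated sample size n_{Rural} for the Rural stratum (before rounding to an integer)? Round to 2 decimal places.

506.52

Neyman allocation: nₕ = n·NₕSₕ / Σⱼ NⱼSⱼ.
Σ NⱼSⱼ = 9517·93900 + 481·35500 + 15224·68700 = 1.9566106 × 10^9.
n_{Rural} = 1109·9517·93900 / (1.9566106 × 10^9) = 506.52.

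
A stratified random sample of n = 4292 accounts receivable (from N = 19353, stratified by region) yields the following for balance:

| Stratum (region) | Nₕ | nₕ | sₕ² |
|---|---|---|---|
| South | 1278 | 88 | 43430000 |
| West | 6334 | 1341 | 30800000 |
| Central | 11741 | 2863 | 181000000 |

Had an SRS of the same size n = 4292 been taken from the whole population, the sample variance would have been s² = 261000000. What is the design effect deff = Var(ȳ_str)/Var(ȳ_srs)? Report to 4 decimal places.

Var(ȳ_str) = Σ Wₕ²(1−fₕ)sₕ²/nₕ with Wₕ = Nₕ/19353:
  South: (1278/19353)²·(1−88/1278)·43430000/88 = 2003.9569
  West: (6334/19353)²·(1−1341/6334)·30800000/1341 = 1939.3892
  Central: (11741/19353)²·(1−2863/11741)·181000000/2863 = 17594.659
  → Var(ȳ_str) = 21538.005.
Var(ȳ_srs) = (1 − 4292/19353)·261000000/4292 = 47324.53.
deff = 21538.005 / 47324.53 = 0.4551.

0.4551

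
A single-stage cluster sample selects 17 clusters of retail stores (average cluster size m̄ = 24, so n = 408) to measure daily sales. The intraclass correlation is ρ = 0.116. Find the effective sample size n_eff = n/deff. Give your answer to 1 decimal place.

111.2

deff = 1 + (24 − 1)·0.116 = 1 + 2.668 = 3.668.
n_eff = 408 / 3.668 = 111.2.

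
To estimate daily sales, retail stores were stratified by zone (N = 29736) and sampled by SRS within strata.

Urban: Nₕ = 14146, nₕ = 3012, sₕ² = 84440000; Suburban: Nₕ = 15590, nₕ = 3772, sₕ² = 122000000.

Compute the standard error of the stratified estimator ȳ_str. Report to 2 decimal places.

Var(ȳ_str) = Σₕ Wₕ²(1 − fₕ)sₕ²/nₕ with Wₕ = Nₕ/N, N = 29736.
Urban: Wₕ = 0.47571967; term = 0.47571967²·(1 − 0.21292238)·84440000/3012 = 4993.5917.
Suburban: Wₕ = 0.52428033; term = 0.52428033²·(1 − 0.24194997)·122000000/3772 = 6739.2746.
Sum = 11732.866.
SE = √(11732.866) = 108.32.

108.32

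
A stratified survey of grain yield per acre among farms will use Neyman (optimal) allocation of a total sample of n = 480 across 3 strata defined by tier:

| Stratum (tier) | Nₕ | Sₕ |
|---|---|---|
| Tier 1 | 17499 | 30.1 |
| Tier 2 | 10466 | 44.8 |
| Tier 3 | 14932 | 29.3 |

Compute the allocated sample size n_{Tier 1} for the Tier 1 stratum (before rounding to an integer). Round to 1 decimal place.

176.4

Neyman allocation: nₕ = n·NₕSₕ / Σⱼ NⱼSⱼ.
Σ NⱼSⱼ = 17499·30.1 + 10466·44.8 + 14932·29.3 = 1.4331043 × 10^6.
n_{Tier 1} = 480·17499·30.1 / (1.4331043 × 10^6) = 176.4.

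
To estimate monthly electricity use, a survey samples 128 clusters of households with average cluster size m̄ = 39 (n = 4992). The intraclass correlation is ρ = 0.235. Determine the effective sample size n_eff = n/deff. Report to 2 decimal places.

502.72

deff = 1 + (39 − 1)·0.235 = 1 + 8.93 = 9.93.
n_eff = 4992 / 9.93 = 502.72.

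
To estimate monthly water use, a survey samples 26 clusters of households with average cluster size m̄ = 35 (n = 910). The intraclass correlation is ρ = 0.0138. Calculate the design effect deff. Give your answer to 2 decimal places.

1.47

deff = 1 + (35 − 1)·0.0138 = 1 + 0.4692 = 1.4692.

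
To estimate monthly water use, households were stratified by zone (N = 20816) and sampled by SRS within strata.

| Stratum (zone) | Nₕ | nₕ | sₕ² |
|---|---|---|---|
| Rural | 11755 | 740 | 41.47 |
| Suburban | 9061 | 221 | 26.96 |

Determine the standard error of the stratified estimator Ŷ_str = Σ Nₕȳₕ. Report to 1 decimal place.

4126.4

Var(Ŷ_str) = Σₕ Nₕ²(1 − fₕ)sₕ²/nₕ.
Rural: 11755²·(1 − 740/11755)·41.47/740 = 7.2562034 × 10^6.
Suburban: 9061²·(1 − 221/9061)·26.96/221 = 9.7713824 × 10^6.
Sum = 1.7027586 × 10^7.
SE = √(1.7027586 × 10^7) = 4126.4.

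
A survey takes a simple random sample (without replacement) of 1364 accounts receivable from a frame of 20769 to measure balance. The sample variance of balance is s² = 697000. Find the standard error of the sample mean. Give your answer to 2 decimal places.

Under SRS without replacement, Var(ȳ) = (1 − f)·s²/n with f = n/N = 1364/20769 = 0.06567480.
Var(ȳ) = (1 − 0.06567480)·697000/1364 = 0.93432520·510.99707 = 477.43744.
SE(ȳ) = √(477.43744) = 21.85.

21.85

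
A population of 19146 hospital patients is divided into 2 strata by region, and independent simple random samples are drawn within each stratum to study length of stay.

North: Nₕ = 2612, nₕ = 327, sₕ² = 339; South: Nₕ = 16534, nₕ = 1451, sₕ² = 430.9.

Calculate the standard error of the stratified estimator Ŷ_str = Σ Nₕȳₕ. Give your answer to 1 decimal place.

Var(Ŷ_str) = Σₕ Nₕ²(1 − fₕ)sₕ²/nₕ.
North: 2612²·(1 − 327/2612)·339/327 = 6.1874446 × 10^6.
South: 16534²·(1 − 1451/16534)·430.9/1451 = 7.4058472 × 10^7.
Sum = 8.0245917 × 10^7.
SE = √(8.0245917 × 10^7) = 8958.0.

8958.0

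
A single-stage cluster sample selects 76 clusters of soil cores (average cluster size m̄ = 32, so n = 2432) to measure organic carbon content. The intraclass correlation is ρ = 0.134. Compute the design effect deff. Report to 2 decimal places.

deff = 1 + (32 − 1)·0.134 = 1 + 4.154 = 5.154.

5.15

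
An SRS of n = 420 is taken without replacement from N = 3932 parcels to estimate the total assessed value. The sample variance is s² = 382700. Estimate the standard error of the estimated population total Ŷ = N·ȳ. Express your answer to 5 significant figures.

Var(Ŷ) = N²·Var(ȳ) = N²·(1 − n/N)·s²/n.
f = 420/3932 = 0.10681587; Var(ȳ) = 0.89318413·382700/420 = 813.86087.
Var(Ŷ) = 3932² · 813.86087 = 1.2582797 × 10^10.
SE(Ŷ) = √(1.2582797 × 10^10) = 112170.

112170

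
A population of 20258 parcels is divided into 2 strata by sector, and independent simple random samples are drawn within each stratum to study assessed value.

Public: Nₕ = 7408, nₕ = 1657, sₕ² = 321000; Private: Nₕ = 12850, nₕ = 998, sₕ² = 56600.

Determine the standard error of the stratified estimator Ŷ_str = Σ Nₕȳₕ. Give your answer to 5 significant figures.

Var(Ŷ_str) = Σₕ Nₕ²(1 − fₕ)sₕ²/nₕ.
Public: 7408²·(1 − 1657/7408)·321000/1657 = 8.2532854 × 10^9.
Private: 12850²·(1 − 998/12850)·56600/998 = 8.6373528 × 10^9.
Sum = 1.6890638 × 10^10.
SE = √(1.6890638 × 10^10) = 129960.

129960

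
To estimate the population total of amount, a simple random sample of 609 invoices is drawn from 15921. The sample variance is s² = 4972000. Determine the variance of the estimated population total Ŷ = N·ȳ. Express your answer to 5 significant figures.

1.9903 × 10^12

Var(Ŷ) = N²·Var(ȳ) = N²·(1 − n/N)·s²/n.
f = 609/15921 = 0.03825137; Var(ȳ) = 0.96174863·4972000/609 = 7851.9117.
Var(Ŷ) = 15921² · 7851.9117 = 1.9902888 × 10^12.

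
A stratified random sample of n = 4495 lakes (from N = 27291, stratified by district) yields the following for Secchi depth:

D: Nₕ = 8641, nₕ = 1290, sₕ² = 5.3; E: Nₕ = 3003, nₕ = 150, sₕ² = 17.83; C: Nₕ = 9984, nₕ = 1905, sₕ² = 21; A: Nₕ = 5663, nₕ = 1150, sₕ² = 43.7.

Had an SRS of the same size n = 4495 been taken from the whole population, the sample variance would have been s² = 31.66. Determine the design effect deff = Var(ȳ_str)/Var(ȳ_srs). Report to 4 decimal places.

0.7165

Var(ȳ_str) = Σ Wₕ²(1−fₕ)sₕ²/nₕ with Wₕ = Nₕ/27291:
  D: (8641/27291)²·(1−1290/8641)·5.3/1290 = 3.5039483 × 10^-4
  E: (3003/27291)²·(1−150/3003)·17.83/150 = 0.0013673456
  C: (9984/27291)²·(1−1905/9984)·21/1905 = 0.001193844
  A: (5663/27291)²·(1−1150/5663)·43.7/1150 = 0.001303937
  → Var(ȳ_str) = 0.0042155214.
Var(ȳ_srs) = (1 − 4495/27291)·31.66/4495 = 0.0058832921.
deff = 0.0042155214 / 0.0058832921 = 0.7165.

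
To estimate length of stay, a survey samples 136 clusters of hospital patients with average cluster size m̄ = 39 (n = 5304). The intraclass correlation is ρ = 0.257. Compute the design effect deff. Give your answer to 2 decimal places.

deff = 1 + (39 − 1)·0.257 = 1 + 9.766 = 10.766.

10.77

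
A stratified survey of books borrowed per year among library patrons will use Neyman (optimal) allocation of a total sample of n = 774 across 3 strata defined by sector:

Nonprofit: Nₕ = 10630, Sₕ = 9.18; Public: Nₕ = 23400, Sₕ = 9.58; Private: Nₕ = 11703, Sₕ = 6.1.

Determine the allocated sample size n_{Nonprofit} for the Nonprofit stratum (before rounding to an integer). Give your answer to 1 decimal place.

Neyman allocation: nₕ = n·NₕSₕ / Σⱼ NⱼSⱼ.
Σ NⱼSⱼ = 10630·9.18 + 23400·9.58 + 11703·6.1 = 393143.7.
n_{Nonprofit} = 774·10630·9.18 / 393143.7 = 192.1.

192.1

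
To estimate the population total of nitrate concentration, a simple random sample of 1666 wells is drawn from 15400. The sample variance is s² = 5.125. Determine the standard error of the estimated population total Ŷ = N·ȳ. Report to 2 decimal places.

806.62

Var(Ŷ) = N²·Var(ȳ) = N²·(1 − n/N)·s²/n.
f = 1666/15400 = 0.10818182; Var(ȳ) = 0.89181818·5.125/1666 = 0.0027434383.
Var(Ŷ) = 15400² · 0.0027434383 = 650633.83.
SE(Ŷ) = √(650633.83) = 806.62.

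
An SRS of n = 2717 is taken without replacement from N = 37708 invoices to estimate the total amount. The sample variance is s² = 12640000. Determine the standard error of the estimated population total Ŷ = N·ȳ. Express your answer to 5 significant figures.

Var(Ŷ) = N²·Var(ȳ) = N²·(1 − n/N)·s²/n.
f = 2717/37708 = 0.07205368; Var(ȳ) = 0.92794632·12640000/2717 = 4316.9825.
Var(Ŷ) = 37708² · 4316.9825 = 6.1382883 × 10^12.
SE(Ŷ) = √(6.1382883 × 10^12) = 2.4776 × 10^6.

2.4776 × 10^6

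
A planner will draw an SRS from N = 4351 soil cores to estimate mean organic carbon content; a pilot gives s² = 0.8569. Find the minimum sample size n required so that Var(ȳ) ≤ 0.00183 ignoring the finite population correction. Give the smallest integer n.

469

Without fpc, n₀ = s²/D = 0.8569/0.00183 = 468.2514.
Rounding up, n = 469.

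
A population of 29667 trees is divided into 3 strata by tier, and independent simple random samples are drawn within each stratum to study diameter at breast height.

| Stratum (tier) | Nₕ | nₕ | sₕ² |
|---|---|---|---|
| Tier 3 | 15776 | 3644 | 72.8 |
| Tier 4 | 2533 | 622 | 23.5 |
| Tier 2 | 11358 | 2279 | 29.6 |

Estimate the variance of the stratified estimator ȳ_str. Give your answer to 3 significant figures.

Var(ȳ_str) = Σₕ Wₕ²(1 − fₕ)sₕ²/nₕ with Wₕ = Nₕ/N, N = 29667.
Tier 3: Wₕ = 0.53176931; term = 0.53176931²·(1 − 0.23098377)·72.8/3644 = 0.0043444524.
Tier 4: Wₕ = 0.08538106; term = 0.08538106²·(1 − 0.24555863)·23.5/622 = 2.0779069 × 10^-4.
Tier 2: Wₕ = 0.38284963; term = 0.38284963²·(1 − 0.20065152)·29.6/2279 = 0.0015217384.
Sum = 0.0060739815.

0.00607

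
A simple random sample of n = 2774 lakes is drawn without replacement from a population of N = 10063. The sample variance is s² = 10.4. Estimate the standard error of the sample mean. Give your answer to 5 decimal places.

Under SRS without replacement, Var(ȳ) = (1 − f)·s²/n with f = n/N = 2774/10063 = 0.27566332.
Var(ȳ) = (1 − 0.27566332)·10.4/2774 = 0.72433668·0.0037490988 = 0.0027156098.
SE(ȳ) = √(0.0027156098) = 0.05211.

0.05211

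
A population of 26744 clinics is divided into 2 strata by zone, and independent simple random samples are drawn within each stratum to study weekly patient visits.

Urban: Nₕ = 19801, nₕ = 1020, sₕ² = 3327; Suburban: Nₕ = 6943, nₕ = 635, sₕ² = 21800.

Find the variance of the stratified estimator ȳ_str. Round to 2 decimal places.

Var(ȳ_str) = Σₕ Wₕ²(1 − fₕ)sₕ²/nₕ with Wₕ = Nₕ/N, N = 26744.
Urban: Wₕ = 0.74039037; term = 0.74039037²·(1 − 0.05151255)·3327/1020 = 1.6959215.
Suburban: Wₕ = 0.25960963; term = 0.25960963²·(1 − 0.09145902)·21800/635 = 2.1021751.
Sum = 3.7980966.

3.80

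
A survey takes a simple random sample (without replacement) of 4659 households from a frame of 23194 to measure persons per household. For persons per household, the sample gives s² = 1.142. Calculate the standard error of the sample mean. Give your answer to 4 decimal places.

0.0140

Under SRS without replacement, Var(ȳ) = (1 − f)·s²/n with f = n/N = 4659/23194 = 0.20087091.
Var(ȳ) = (1 − 0.20087091)·1.142/4659 = 0.79912909·2.4511698 × 10^-4 = 1.9588011 × 10^-4.
SE(ȳ) = √(1.9588011 × 10^-4) = 0.0140.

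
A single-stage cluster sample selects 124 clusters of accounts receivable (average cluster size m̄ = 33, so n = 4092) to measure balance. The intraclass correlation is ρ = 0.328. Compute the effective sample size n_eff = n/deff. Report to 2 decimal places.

355.95

deff = 1 + (33 − 1)·0.328 = 1 + 10.496 = 11.496.
n_eff = 4092 / 11.496 = 355.95.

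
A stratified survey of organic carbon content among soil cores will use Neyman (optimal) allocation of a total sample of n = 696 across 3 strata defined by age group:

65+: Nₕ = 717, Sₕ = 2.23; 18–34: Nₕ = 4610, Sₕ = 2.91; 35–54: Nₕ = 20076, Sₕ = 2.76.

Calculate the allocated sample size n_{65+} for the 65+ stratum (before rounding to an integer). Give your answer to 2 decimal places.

Neyman allocation: nₕ = n·NₕSₕ / Σⱼ NⱼSⱼ.
Σ NⱼSⱼ = 717·2.23 + 4610·2.91 + 20076·2.76 = 70423.77.
n_{65+} = 696·717·2.23 / 70423.77 = 15.80.

15.80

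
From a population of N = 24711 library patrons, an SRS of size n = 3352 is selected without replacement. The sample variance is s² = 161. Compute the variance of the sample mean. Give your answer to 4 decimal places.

Under SRS without replacement, Var(ȳ) = (1 − f)·s²/n with f = n/N = 3352/24711 = 0.13564809.
Var(ȳ) = (1 − 0.13564809)·161/3352 = 0.86435191·0.048031026 = 0.041515709.

0.0415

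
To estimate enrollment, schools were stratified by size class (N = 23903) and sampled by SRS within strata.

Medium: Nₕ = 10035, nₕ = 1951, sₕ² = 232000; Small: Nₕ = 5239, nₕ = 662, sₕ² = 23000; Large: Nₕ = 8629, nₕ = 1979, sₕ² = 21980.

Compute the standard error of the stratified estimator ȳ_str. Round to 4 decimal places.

4.4111

Var(ȳ_str) = Σₕ Wₕ²(1 − fₕ)sₕ²/nₕ with Wₕ = Nₕ/N, N = 23903.
Medium: Wₕ = 0.41982178; term = 0.41982178²·(1 − 0.19441953)·232000/1951 = 16.883776.
Small: Wₕ = 0.21917751; term = 0.21917751²·(1 − 0.12635999)·23000/662 = 1.4581236.
Large: Wₕ = 0.36100071; term = 0.36100071²·(1 − 0.22934291)·21980/1979 = 1.1154733.
Sum = 19.457373.
SE = √(19.457373) = 4.4111.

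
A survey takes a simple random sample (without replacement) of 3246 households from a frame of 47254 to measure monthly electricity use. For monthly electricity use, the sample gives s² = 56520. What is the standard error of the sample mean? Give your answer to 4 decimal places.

4.0269

Under SRS without replacement, Var(ȳ) = (1 − f)·s²/n with f = n/N = 3246/47254 = 0.06869260.
Var(ȳ) = (1 − 0.06869260)·56520/3246 = 0.93130740·17.4122 = 16.21611.
SE(ȳ) = √(16.21611) = 4.0269.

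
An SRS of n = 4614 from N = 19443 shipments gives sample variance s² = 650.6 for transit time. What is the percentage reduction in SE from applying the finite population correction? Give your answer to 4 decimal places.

f = n/N = 4614/19443 = 0.23730906.
SE_no-fpc = √(s²/n) = 0.37550717; SE_fpc = √((1−f)s²/n) = 0.32793859.
Ratio = √(1−f) = 0.87332179. Reduction = 100·(1 − 0.87332179) = 12.6678%.

12.6678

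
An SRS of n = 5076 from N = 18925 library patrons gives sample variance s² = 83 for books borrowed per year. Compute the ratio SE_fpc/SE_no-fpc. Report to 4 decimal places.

0.8554

f = n/N = 5076/18925 = 0.26821664.
SE_no-fpc = √(s²/n) = 0.12787282; SE_fpc = √((1−f)s²/n) = 0.10938795.
Ratio = √(1−f) = 0.85544337.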